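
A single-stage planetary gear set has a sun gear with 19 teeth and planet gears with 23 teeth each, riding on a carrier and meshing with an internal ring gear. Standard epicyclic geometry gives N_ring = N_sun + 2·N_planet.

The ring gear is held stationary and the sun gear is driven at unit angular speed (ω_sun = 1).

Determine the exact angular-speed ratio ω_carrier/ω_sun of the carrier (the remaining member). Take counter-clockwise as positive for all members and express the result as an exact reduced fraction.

19/84

N_ring = 19 + 2·23 = 65
19(ω_s−ω_c) = −65(ω_r−ω_c),  ω_r=0, ω_s=1
19(1−ω_c) = −65(0−ω_c)  ⇒  84ω_c = 19  ⇒  ω_c = 19/84
ω_c/ω_s = 19/84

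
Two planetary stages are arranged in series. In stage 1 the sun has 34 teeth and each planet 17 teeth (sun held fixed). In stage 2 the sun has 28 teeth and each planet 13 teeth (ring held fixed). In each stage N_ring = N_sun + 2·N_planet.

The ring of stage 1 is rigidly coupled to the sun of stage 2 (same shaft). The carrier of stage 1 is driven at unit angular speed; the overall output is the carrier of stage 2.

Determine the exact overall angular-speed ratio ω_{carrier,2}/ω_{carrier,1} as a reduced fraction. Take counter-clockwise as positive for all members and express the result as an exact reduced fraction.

21/41

Stage 1: N_ring = 34 + 2·17 = 68
Stage 1: 34(ω_s−ω_c) = −68(ω_r−ω_c),  ω_s=0, ω_c=1
Stage 1: ω_r = 1 − (34/68)(0−1) = 3/2
  ⇒ ω_r¹/ω_c¹ = 3/2
Stage 2: N_ring = 28 + 2·13 = 54
Stage 2: 28(ω_s−ω_c) = −54(ω_r−ω_c),  ω_r=0, ω_s=1
Stage 2: 28(1−ω_c) = −54(0−ω_c)  ⇒  82ω_c = 28  ⇒  ω_c = 14/41
  ⇒ ω_c²/ω_s² = 14/41
Coupling ω_s² = ω_r¹ ⇒ overall = 3/2 × 14/41 = 21/41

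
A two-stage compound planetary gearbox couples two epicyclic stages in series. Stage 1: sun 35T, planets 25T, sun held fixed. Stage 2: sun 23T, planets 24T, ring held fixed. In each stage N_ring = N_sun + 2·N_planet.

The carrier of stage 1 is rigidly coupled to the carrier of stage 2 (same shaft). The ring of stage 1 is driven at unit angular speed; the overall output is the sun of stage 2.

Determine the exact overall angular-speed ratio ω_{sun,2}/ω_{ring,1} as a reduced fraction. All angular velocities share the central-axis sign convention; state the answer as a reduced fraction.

Stage 1: N_ring = 35 + 2·25 = 85
Stage 1: 35(ω_s−ω_c) = −85(ω_r−ω_c),  ω_s=0, ω_r=1
Stage 1: 35(0−ω_c) = −85(1−ω_c)  ⇒  120ω_c = 85  ⇒  ω_c = 17/24
  ⇒ ω_c¹/ω_r¹ = 17/24
Stage 2: N_ring = 23 + 2·24 = 71
Stage 2: 23(ω_s−ω_c) = −71(ω_r−ω_c),  ω_r=0, ω_c=1
Stage 2: ω_s = 1 − (71/23)(0−1) = 94/23
  ⇒ ω_s²/ω_c² = 94/23
Coupling ω_c² = ω_c¹ ⇒ overall = 17/24 × 94/23 = 799/276

799/276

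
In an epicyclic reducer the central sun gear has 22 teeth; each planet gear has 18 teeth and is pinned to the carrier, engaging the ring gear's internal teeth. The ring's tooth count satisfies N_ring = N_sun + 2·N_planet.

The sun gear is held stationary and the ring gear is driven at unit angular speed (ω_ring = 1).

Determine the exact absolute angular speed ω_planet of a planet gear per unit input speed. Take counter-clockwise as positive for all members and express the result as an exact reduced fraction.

29/18

N_ring = 22 + 2·18 = 58
22(ω_s−ω_c) = −58(ω_r−ω_c),  ω_s=0, ω_r=1
22(0−ω_c) = −58(1−ω_c)  ⇒  80ω_c = 58  ⇒  ω_c = 29/40
sun–planet: 22·(0−29/40) = −18·(ω_p−ω_c)  ⇒  ω_p−ω_c = −(22/18)·(-29/40) = 319/360
ω_p = 29/40 + 319/360 = 29/18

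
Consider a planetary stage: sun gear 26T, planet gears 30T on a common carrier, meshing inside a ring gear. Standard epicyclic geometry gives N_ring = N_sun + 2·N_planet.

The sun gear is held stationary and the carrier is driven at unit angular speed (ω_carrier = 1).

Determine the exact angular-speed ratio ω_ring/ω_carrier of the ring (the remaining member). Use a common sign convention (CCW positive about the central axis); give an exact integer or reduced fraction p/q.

N_ring = 26 + 2·30 = 86
26(ω_s−ω_c) = −86(ω_r−ω_c),  ω_s=0, ω_c=1
ω_r = 1 − (26/86)(0−1) = 56/43
ω_r/ω_c = 56/43

56/43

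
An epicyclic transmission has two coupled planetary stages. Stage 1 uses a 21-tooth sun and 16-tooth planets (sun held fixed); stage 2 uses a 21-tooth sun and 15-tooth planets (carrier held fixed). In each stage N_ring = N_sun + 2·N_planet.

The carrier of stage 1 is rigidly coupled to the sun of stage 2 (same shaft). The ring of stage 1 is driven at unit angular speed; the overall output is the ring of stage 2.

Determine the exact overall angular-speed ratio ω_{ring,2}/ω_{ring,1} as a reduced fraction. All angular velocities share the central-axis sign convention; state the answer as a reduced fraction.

-371/1258

Stage 1: N_ring = 21 + 2·16 = 53
Stage 1: 21(ω_s−ω_c) = −53(ω_r−ω_c),  ω_s=0, ω_r=1
Stage 1: 21(0−ω_c) = −53(1−ω_c)  ⇒  74ω_c = 53  ⇒  ω_c = 53/74
  ⇒ ω_c¹/ω_r¹ = 53/74
Stage 2: N_ring = 21 + 2·15 = 51
Stage 2: 21(ω_s−ω_c) = −51(ω_r−ω_c),  ω_c=0, ω_s=1
Stage 2: ω_r = 0 − (21/51)(1−0) = -7/17
  ⇒ ω_r²/ω_s² = -7/17
Coupling ω_s² = ω_c¹ ⇒ overall = 53/74 × -7/17 = -371/1258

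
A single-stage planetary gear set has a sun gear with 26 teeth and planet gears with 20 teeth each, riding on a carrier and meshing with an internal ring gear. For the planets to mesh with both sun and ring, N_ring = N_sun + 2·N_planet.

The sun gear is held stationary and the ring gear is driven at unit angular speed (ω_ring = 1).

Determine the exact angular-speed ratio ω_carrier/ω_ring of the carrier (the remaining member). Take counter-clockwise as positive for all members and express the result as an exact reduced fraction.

N_ring = 26 + 2·20 = 66
26(ω_s−ω_c) = −66(ω_r−ω_c),  ω_s=0, ω_r=1
26(0−ω_c) = −66(1−ω_c)  ⇒  92ω_c = 66  ⇒  ω_c = 33/46
ω_c/ω_r = 33/46

33/46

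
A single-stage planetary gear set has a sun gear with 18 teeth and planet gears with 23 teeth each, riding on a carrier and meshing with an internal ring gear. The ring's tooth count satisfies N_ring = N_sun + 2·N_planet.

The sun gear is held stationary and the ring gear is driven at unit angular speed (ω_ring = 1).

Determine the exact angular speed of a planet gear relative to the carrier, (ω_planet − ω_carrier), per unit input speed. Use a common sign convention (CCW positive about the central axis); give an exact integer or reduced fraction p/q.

576/943

N_ring = 18 + 2·23 = 64
18(ω_s−ω_c) = −64(ω_r−ω_c),  ω_s=0, ω_r=1
18(0−ω_c) = −64(1−ω_c)  ⇒  82ω_c = 64  ⇒  ω_c = 32/41
sun–planet: 18·(0−32/41) = −23·(ω_p−ω_c)  ⇒  ω_p−ω_c = −(18/23)·(-32/41) = 576/943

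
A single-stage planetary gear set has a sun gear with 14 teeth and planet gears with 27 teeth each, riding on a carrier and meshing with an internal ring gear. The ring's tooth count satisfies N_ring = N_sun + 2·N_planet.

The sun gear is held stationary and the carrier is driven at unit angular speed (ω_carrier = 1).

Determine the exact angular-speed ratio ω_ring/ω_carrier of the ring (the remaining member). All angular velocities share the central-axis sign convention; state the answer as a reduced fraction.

41/34

N_ring = 14 + 2·27 = 68
14(ω_s−ω_c) = −68(ω_r−ω_c),  ω_s=0, ω_c=1
ω_r = 1 − (14/68)(0−1) = 41/34
ω_r/ω_c = 41/34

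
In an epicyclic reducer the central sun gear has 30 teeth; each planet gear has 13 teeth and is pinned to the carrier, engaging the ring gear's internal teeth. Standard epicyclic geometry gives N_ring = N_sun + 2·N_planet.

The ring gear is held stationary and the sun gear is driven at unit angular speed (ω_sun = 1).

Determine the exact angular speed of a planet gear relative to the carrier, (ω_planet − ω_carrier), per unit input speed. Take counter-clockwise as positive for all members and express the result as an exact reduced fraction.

N_ring = 30 + 2·13 = 56
30(ω_s−ω_c) = −56(ω_r−ω_c),  ω_r=0, ω_s=1
30(1−ω_c) = −56(0−ω_c)  ⇒  86ω_c = 30  ⇒  ω_c = 15/43
sun–planet: 30·(1−15/43) = −13·(ω_p−ω_c)  ⇒  ω_p−ω_c = −(30/13)·(28/43) = -840/559

-840/559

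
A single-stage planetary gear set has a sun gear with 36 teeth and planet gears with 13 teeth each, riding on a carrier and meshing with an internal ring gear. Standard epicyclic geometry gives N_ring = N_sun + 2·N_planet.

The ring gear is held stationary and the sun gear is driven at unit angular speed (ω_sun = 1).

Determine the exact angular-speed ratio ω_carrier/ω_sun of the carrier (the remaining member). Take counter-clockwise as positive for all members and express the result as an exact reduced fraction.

18/49

N_ring = 36 + 2·13 = 62
36(ω_s−ω_c) = −62(ω_r−ω_c),  ω_r=0, ω_s=1
36(1−ω_c) = −62(0−ω_c)  ⇒  98ω_c = 36  ⇒  ω_c = 18/49
ω_c/ω_s = 18/49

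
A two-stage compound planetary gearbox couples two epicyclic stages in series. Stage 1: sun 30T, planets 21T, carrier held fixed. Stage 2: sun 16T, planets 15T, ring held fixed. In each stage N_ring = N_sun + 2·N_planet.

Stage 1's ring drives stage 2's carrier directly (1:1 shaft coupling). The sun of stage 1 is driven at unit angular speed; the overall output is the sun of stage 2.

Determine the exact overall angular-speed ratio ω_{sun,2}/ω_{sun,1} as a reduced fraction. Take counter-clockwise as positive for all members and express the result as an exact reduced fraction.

-155/96

Stage 1: N_ring = 30 + 2·21 = 72
Stage 1: 30(ω_s−ω_c) = −72(ω_r−ω_c),  ω_c=0, ω_s=1
Stage 1: ω_r = 0 − (30/72)(1−0) = -5/12
  ⇒ ω_r¹/ω_s¹ = -5/12
Stage 2: N_ring = 16 + 2·15 = 46
Stage 2: 16(ω_s−ω_c) = −46(ω_r−ω_c),  ω_r=0, ω_c=1
Stage 2: ω_s = 1 − (46/16)(0−1) = 31/8
  ⇒ ω_s²/ω_c² = 31/8
Coupling ω_c² = ω_r¹ ⇒ overall = -5/12 × 31/8 = -155/96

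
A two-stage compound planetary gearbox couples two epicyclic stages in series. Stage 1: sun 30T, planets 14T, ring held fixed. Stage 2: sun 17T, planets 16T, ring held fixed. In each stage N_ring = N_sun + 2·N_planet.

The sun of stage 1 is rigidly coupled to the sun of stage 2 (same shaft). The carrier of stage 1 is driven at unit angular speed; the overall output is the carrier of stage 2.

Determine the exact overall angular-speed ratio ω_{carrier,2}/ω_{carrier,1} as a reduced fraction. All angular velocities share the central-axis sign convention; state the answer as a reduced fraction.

34/45

Stage 1: N_ring = 30 + 2·14 = 58
Stage 1: 30(ω_s−ω_c) = −58(ω_r−ω_c),  ω_r=0, ω_c=1
Stage 1: ω_s = 1 − (58/30)(0−1) = 44/15
  ⇒ ω_s¹/ω_c¹ = 44/15
Stage 2: N_ring = 17 + 2·16 = 49
Stage 2: 17(ω_s−ω_c) = −49(ω_r−ω_c),  ω_r=0, ω_s=1
Stage 2: 17(1−ω_c) = −49(0−ω_c)  ⇒  66ω_c = 17  ⇒  ω_c = 17/66
  ⇒ ω_c²/ω_s² = 17/66
Coupling ω_s² = ω_s¹ ⇒ overall = 44/15 × 17/66 = 34/45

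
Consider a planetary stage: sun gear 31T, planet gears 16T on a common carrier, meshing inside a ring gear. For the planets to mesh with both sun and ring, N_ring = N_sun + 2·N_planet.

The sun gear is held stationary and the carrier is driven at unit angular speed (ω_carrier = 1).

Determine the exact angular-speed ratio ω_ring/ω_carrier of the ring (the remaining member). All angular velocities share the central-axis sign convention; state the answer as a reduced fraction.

N_ring = 31 + 2·16 = 63
31(ω_s−ω_c) = −63(ω_r−ω_c),  ω_s=0, ω_c=1
ω_r = 1 − (31/63)(0−1) = 94/63
ω_r/ω_c = 94/63

94/63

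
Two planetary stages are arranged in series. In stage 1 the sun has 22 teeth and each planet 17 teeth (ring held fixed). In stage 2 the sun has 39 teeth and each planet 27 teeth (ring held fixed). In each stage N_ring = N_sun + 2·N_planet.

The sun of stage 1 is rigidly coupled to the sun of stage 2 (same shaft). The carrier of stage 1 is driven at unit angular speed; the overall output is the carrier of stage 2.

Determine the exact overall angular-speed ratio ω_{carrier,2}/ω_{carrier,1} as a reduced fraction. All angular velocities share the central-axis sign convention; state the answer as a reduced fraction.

Stage 1: N_ring = 22 + 2·17 = 56
Stage 1: 22(ω_s−ω_c) = −56(ω_r−ω_c),  ω_r=0, ω_c=1
Stage 1: ω_s = 1 − (56/22)(0−1) = 39/11
  ⇒ ω_s¹/ω_c¹ = 39/11
Stage 2: N_ring = 39 + 2·27 = 93
Stage 2: 39(ω_s−ω_c) = −93(ω_r−ω_c),  ω_r=0, ω_s=1
Stage 2: 39(1−ω_c) = −93(0−ω_c)  ⇒  132ω_c = 39  ⇒  ω_c = 13/44
  ⇒ ω_c²/ω_s² = 13/44
Coupling ω_s² = ω_s¹ ⇒ overall = 39/11 × 13/44 = 507/484

507/484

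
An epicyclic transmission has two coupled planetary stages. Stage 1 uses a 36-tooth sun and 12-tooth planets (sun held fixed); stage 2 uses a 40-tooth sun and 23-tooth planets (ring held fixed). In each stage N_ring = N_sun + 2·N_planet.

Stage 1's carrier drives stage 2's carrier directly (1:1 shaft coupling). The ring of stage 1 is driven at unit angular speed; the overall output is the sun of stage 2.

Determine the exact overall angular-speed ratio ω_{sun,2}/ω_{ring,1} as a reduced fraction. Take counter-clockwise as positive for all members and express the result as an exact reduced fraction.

63/32

Stage 1: N_ring = 36 + 2·12 = 60
Stage 1: 36(ω_s−ω_c) = −60(ω_r−ω_c),  ω_s=0, ω_r=1
Stage 1: 36(0−ω_c) = −60(1−ω_c)  ⇒  96ω_c = 60  ⇒  ω_c = 5/8
  ⇒ ω_c¹/ω_r¹ = 5/8
Stage 2: N_ring = 40 + 2·23 = 86
Stage 2: 40(ω_s−ω_c) = −86(ω_r−ω_c),  ω_r=0, ω_c=1
Stage 2: ω_s = 1 − (86/40)(0−1) = 63/20
  ⇒ ω_s²/ω_c² = 63/20
Coupling ω_c² = ω_c¹ ⇒ overall = 5/8 × 63/20 = 63/32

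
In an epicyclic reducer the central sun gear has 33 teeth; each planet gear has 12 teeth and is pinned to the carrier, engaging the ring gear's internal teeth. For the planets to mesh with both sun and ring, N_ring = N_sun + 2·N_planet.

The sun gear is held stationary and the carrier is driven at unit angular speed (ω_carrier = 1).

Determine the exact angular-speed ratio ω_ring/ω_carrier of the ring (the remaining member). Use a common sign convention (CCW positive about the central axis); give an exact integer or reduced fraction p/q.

30/19

N_ring = 33 + 2·12 = 57
33(ω_s−ω_c) = −57(ω_r−ω_c),  ω_s=0, ω_c=1
ω_r = 1 − (33/57)(0−1) = 30/19
ω_r/ω_c = 30/19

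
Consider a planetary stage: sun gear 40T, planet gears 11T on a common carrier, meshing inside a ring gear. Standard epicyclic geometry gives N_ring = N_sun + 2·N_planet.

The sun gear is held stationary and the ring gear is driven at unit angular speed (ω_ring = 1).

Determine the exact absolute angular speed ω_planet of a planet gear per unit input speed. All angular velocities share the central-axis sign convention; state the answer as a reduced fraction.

N_ring = 40 + 2·11 = 62
40(ω_s−ω_c) = −62(ω_r−ω_c),  ω_s=0, ω_r=1
40(0−ω_c) = −62(1−ω_c)  ⇒  102ω_c = 62  ⇒  ω_c = 31/51
sun–planet: 40·(0−31/51) = −11·(ω_p−ω_c)  ⇒  ω_p−ω_c = −(40/11)·(-31/51) = 1240/561
ω_p = 31/51 + 1240/561 = 31/11

31/11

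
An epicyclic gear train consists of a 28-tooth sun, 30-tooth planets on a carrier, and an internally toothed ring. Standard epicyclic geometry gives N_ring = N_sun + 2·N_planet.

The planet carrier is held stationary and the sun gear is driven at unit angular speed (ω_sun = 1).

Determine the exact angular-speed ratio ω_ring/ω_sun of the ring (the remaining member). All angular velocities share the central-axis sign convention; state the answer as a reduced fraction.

-7/22

N_ring = 28 + 2·30 = 88
28(ω_s−ω_c) = −88(ω_r−ω_c),  ω_c=0, ω_s=1
ω_r = 0 − (28/88)(1−0) = -7/22
ω_r/ω_s = -7/22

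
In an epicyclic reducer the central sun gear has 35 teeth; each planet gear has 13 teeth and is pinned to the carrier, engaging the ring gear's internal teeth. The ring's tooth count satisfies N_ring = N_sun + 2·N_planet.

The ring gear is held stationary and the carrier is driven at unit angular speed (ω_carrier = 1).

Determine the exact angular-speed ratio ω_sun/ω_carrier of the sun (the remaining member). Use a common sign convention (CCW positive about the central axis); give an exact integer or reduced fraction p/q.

96/35

N_ring = 35 + 2·13 = 61
35(ω_s−ω_c) = −61(ω_r−ω_c),  ω_r=0, ω_c=1
ω_s = 1 − (61/35)(0−1) = 96/35
ω_s/ω_c = 96/35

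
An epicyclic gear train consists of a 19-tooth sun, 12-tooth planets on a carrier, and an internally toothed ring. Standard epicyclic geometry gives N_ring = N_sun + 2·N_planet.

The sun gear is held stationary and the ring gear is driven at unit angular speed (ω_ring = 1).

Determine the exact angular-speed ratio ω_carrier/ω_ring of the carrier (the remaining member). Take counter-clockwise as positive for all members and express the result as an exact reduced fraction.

43/62

N_ring = 19 + 2·12 = 43
19(ω_s−ω_c) = −43(ω_r−ω_c),  ω_s=0, ω_r=1
19(0−ω_c) = −43(1−ω_c)  ⇒  62ω_c = 43  ⇒  ω_c = 43/62
ω_c/ω_r = 43/62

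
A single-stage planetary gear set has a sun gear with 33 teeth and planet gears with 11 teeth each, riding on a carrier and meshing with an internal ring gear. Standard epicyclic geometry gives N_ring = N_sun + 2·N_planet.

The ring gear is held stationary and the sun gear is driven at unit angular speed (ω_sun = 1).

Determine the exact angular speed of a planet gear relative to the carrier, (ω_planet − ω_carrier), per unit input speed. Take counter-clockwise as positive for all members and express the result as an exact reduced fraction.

-15/8

N_ring = 33 + 2·11 = 55
33(ω_s−ω_c) = −55(ω_r−ω_c),  ω_r=0, ω_s=1
33(1−ω_c) = −55(0−ω_c)  ⇒  88ω_c = 33  ⇒  ω_c = 3/8
sun–planet: 33·(1−3/8) = −11·(ω_p−ω_c)  ⇒  ω_p−ω_c = −(33/11)·(5/8) = -15/8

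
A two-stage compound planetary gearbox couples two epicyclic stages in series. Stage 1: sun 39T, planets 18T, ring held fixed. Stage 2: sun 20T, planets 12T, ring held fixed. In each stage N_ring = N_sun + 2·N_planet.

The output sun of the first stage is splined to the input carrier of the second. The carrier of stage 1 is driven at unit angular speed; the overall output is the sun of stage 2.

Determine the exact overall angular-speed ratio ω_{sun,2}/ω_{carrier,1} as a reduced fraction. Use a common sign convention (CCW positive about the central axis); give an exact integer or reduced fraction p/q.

Stage 1: N_ring = 39 + 2·18 = 75
Stage 1: 39(ω_s−ω_c) = −75(ω_r−ω_c),  ω_r=0, ω_c=1
Stage 1: ω_s = 1 − (75/39)(0−1) = 38/13
  ⇒ ω_s¹/ω_c¹ = 38/13
Stage 2: N_ring = 20 + 2·12 = 44
Stage 2: 20(ω_s−ω_c) = −44(ω_r−ω_c),  ω_r=0, ω_c=1
Stage 2: ω_s = 1 − (44/20)(0−1) = 16/5
  ⇒ ω_s²/ω_c² = 16/5
Coupling ω_c² = ω_s¹ ⇒ overall = 38/13 × 16/5 = 608/65

608/65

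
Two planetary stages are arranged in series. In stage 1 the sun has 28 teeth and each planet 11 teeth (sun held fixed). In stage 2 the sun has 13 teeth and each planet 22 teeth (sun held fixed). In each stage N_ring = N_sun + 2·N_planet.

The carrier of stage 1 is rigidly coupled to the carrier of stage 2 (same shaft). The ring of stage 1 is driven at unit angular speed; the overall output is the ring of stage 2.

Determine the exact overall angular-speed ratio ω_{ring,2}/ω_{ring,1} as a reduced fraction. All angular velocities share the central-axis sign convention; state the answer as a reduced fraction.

Stage 1: N_ring = 28 + 2·11 = 50
Stage 1: 28(ω_s−ω_c) = −50(ω_r−ω_c),  ω_s=0, ω_r=1
Stage 1: 28(0−ω_c) = −50(1−ω_c)  ⇒  78ω_c = 50  ⇒  ω_c = 25/39
  ⇒ ω_c¹/ω_r¹ = 25/39
Stage 2: N_ring = 13 + 2·22 = 57
Stage 2: 13(ω_s−ω_c) = −57(ω_r−ω_c),  ω_s=0, ω_c=1
Stage 2: ω_r = 1 − (13/57)(0−1) = 70/57
  ⇒ ω_r²/ω_c² = 70/57
Coupling ω_c² = ω_c¹ ⇒ overall = 25/39 × 70/57 = 1750/2223

1750/2223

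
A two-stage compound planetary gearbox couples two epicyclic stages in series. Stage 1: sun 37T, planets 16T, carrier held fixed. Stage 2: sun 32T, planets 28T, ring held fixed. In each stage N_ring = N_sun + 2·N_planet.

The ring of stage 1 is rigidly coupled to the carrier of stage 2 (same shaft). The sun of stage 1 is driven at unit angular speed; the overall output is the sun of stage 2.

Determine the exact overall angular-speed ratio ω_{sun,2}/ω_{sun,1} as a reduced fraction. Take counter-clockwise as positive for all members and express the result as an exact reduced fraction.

Stage 1: N_ring = 37 + 2·16 = 69
Stage 1: 37(ω_s−ω_c) = −69(ω_r−ω_c),  ω_c=0, ω_s=1
Stage 1: ω_r = 0 − (37/69)(1−0) = -37/69
  ⇒ ω_r¹/ω_s¹ = -37/69
Stage 2: N_ring = 32 + 2·28 = 88
Stage 2: 32(ω_s−ω_c) = −88(ω_r−ω_c),  ω_r=0, ω_c=1
Stage 2: ω_s = 1 − (88/32)(0−1) = 15/4
  ⇒ ω_s²/ω_c² = 15/4
Coupling ω_c² = ω_r¹ ⇒ overall = -37/69 × 15/4 = -185/92

-185/92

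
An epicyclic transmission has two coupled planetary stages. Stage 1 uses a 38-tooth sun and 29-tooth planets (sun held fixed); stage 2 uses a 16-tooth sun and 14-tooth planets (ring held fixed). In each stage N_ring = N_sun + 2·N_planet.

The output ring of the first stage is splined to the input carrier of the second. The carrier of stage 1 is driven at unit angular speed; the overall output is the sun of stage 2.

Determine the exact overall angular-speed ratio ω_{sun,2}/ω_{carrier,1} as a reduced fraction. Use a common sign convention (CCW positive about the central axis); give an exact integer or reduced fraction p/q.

335/64

Stage 1: N_ring = 38 + 2·29 = 96
Stage 1: 38(ω_s−ω_c) = −96(ω_r−ω_c),  ω_s=0, ω_c=1
Stage 1: ω_r = 1 − (38/96)(0−1) = 67/48
  ⇒ ω_r¹/ω_c¹ = 67/48
Stage 2: N_ring = 16 + 2·14 = 44
Stage 2: 16(ω_s−ω_c) = −44(ω_r−ω_c),  ω_r=0, ω_c=1
Stage 2: ω_s = 1 − (44/16)(0−1) = 15/4
  ⇒ ω_s²/ω_c² = 15/4
Coupling ω_c² = ω_r¹ ⇒ overall = 67/48 × 15/4 = 335/64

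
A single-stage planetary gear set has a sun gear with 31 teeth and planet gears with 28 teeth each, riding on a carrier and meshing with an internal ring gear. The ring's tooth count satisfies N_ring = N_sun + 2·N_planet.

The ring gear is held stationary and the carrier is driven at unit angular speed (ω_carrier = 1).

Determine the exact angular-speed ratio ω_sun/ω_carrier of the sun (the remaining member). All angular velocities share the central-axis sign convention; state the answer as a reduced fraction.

N_ring = 31 + 2·28 = 87
31(ω_s−ω_c) = −87(ω_r−ω_c),  ω_r=0, ω_c=1
ω_s = 1 − (87/31)(0−1) = 118/31
ω_s/ω_c = 118/31

118/31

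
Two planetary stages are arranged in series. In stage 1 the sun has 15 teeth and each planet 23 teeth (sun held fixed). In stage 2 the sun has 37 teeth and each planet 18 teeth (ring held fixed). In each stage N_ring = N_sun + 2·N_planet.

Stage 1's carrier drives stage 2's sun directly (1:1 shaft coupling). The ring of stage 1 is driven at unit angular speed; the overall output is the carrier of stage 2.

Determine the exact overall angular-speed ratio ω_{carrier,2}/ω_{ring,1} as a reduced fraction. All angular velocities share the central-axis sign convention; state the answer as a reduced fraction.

2257/8360

Stage 1: N_ring = 15 + 2·23 = 61
Stage 1: 15(ω_s−ω_c) = −61(ω_r−ω_c),  ω_s=0, ω_r=1
Stage 1: 15(0−ω_c) = −61(1−ω_c)  ⇒  76ω_c = 61  ⇒  ω_c = 61/76
  ⇒ ω_c¹/ω_r¹ = 61/76
Stage 2: N_ring = 37 + 2·18 = 73
Stage 2: 37(ω_s−ω_c) = −73(ω_r−ω_c),  ω_r=0, ω_s=1
Stage 2: 37(1−ω_c) = −73(0−ω_c)  ⇒  110ω_c = 37  ⇒  ω_c = 37/110
  ⇒ ω_c²/ω_s² = 37/110
Coupling ω_s² = ω_c¹ ⇒ overall = 61/76 × 37/110 = 2257/8360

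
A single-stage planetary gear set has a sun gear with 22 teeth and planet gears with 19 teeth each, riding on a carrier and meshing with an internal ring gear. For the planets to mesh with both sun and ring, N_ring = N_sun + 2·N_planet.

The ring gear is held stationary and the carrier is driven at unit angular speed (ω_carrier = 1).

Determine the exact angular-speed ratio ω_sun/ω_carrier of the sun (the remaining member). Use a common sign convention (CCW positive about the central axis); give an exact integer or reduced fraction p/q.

41/11

N_ring = 22 + 2·19 = 60
22(ω_s−ω_c) = −60(ω_r−ω_c),  ω_r=0, ω_c=1
ω_s = 1 − (60/22)(0−1) = 41/11
ω_s/ω_c = 41/11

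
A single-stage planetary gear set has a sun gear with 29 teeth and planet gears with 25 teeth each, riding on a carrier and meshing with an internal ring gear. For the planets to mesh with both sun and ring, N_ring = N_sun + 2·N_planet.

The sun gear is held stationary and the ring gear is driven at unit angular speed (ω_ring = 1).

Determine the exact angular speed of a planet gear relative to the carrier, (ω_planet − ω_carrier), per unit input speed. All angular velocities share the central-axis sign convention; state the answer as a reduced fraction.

N_ring = 29 + 2·25 = 79
29(ω_s−ω_c) = −79(ω_r−ω_c),  ω_s=0, ω_r=1
29(0−ω_c) = −79(1−ω_c)  ⇒  108ω_c = 79  ⇒  ω_c = 79/108
sun–planet: 29·(0−79/108) = −25·(ω_p−ω_c)  ⇒  ω_p−ω_c = −(29/25)·(-79/108) = 2291/2700

2291/2700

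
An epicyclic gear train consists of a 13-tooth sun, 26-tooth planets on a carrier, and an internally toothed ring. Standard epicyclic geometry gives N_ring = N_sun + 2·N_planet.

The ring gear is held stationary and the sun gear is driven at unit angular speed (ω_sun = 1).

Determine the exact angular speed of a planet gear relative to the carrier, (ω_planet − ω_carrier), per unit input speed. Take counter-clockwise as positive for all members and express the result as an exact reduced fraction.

N_ring = 13 + 2·26 = 65
13(ω_s−ω_c) = −65(ω_r−ω_c),  ω_r=0, ω_s=1
13(1−ω_c) = −65(0−ω_c)  ⇒  78ω_c = 13  ⇒  ω_c = 1/6
sun–planet: 13·(1−1/6) = −26·(ω_p−ω_c)  ⇒  ω_p−ω_c = −(13/26)·(5/6) = -5/12

-5/12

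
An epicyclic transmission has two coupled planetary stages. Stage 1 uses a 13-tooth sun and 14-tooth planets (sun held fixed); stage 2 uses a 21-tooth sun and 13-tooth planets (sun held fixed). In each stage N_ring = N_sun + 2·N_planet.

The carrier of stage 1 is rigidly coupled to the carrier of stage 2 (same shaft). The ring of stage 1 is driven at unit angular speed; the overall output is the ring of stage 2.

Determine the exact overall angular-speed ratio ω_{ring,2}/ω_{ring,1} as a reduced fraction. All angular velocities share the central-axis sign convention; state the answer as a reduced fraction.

1394/1269

Stage 1: N_ring = 13 + 2·14 = 41
Stage 1: 13(ω_s−ω_c) = −41(ω_r−ω_c),  ω_s=0, ω_r=1
Stage 1: 13(0−ω_c) = −41(1−ω_c)  ⇒  54ω_c = 41  ⇒  ω_c = 41/54
  ⇒ ω_c¹/ω_r¹ = 41/54
Stage 2: N_ring = 21 + 2·13 = 47
Stage 2: 21(ω_s−ω_c) = −47(ω_r−ω_c),  ω_s=0, ω_c=1
Stage 2: ω_r = 1 − (21/47)(0−1) = 68/47
  ⇒ ω_r²/ω_c² = 68/47
Coupling ω_c² = ω_c¹ ⇒ overall = 41/54 × 68/47 = 1394/1269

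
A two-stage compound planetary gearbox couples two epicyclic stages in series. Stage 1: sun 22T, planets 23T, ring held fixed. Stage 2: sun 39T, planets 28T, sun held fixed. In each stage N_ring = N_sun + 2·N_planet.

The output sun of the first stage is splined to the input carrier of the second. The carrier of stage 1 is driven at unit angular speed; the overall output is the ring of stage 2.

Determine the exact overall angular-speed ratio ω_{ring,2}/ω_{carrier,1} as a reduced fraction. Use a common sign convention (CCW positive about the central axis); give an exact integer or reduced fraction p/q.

1206/209

Stage 1: N_ring = 22 + 2·23 = 68
Stage 1: 22(ω_s−ω_c) = −68(ω_r−ω_c),  ω_r=0, ω_c=1
Stage 1: ω_s = 1 − (68/22)(0−1) = 45/11
  ⇒ ω_s¹/ω_c¹ = 45/11
Stage 2: N_ring = 39 + 2·28 = 95
Stage 2: 39(ω_s−ω_c) = −95(ω_r−ω_c),  ω_s=0, ω_c=1
Stage 2: ω_r = 1 − (39/95)(0−1) = 134/95
  ⇒ ω_r²/ω_c² = 134/95
Coupling ω_c² = ω_s¹ ⇒ overall = 45/11 × 134/95 = 1206/209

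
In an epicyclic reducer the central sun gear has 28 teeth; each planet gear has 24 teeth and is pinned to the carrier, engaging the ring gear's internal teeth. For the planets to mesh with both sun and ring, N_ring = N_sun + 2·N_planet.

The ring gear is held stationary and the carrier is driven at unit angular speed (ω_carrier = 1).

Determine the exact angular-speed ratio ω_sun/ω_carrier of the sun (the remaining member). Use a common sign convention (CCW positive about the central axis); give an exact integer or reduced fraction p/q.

26/7

N_ring = 28 + 2·24 = 76
28(ω_s−ω_c) = −76(ω_r−ω_c),  ω_r=0, ω_c=1
ω_s = 1 − (76/28)(0−1) = 26/7
ω_s/ω_c = 26/7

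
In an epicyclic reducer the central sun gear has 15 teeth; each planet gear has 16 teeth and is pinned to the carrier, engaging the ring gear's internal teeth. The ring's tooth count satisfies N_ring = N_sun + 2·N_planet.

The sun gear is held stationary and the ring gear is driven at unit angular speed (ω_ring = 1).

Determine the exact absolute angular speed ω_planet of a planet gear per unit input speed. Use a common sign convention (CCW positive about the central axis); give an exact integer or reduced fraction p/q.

47/32

N_ring = 15 + 2·16 = 47
15(ω_s−ω_c) = −47(ω_r−ω_c),  ω_s=0, ω_r=1
15(0−ω_c) = −47(1−ω_c)  ⇒  62ω_c = 47  ⇒  ω_c = 47/62
sun–planet: 15·(0−47/62) = −16·(ω_p−ω_c)  ⇒  ω_p−ω_c = −(15/16)·(-47/62) = 705/992
ω_p = 47/62 + 705/992 = 47/32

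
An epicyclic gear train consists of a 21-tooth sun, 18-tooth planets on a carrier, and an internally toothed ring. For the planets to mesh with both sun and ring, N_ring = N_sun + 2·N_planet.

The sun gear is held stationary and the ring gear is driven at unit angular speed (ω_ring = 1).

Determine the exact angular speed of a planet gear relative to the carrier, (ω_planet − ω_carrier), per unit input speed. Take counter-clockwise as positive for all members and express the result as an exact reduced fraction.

133/156

N_ring = 21 + 2·18 = 57
21(ω_s−ω_c) = −57(ω_r−ω_c),  ω_s=0, ω_r=1
21(0−ω_c) = −57(1−ω_c)  ⇒  78ω_c = 57  ⇒  ω_c = 19/26
sun–planet: 21·(0−19/26) = −18·(ω_p−ω_c)  ⇒  ω_p−ω_c = −(21/18)·(-19/26) = 133/156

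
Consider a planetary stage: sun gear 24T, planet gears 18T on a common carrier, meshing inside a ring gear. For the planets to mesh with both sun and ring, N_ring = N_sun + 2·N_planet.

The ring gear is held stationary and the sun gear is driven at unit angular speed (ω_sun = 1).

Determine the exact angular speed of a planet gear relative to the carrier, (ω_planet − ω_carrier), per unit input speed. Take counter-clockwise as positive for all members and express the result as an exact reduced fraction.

N_ring = 24 + 2·18 = 60
24(ω_s−ω_c) = −60(ω_r−ω_c),  ω_r=0, ω_s=1
24(1−ω_c) = −60(0−ω_c)  ⇒  84ω_c = 24  ⇒  ω_c = 2/7
sun–planet: 24·(1−2/7) = −18·(ω_p−ω_c)  ⇒  ω_p−ω_c = −(24/18)·(5/7) = -20/21

-20/21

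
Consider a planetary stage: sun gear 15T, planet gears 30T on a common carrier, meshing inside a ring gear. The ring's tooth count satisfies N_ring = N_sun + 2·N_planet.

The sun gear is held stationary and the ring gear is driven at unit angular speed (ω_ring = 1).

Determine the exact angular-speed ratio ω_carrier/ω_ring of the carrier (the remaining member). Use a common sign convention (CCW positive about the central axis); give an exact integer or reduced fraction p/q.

5/6

N_ring = 15 + 2·30 = 75
15(ω_s−ω_c) = −75(ω_r−ω_c),  ω_s=0, ω_r=1
15(0−ω_c) = −75(1−ω_c)  ⇒  90ω_c = 75  ⇒  ω_c = 5/6
ω_c/ω_r = 5/6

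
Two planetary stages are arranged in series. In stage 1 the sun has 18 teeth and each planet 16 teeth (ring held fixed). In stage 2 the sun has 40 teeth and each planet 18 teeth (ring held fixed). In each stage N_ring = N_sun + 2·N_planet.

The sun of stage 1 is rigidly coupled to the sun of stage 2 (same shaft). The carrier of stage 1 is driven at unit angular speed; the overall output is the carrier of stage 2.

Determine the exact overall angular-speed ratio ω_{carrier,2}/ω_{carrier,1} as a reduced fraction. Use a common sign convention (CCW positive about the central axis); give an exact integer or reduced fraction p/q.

Stage 1: N_ring = 18 + 2·16 = 50
Stage 1: 18(ω_s−ω_c) = −50(ω_r−ω_c),  ω_r=0, ω_c=1
Stage 1: ω_s = 1 − (50/18)(0−1) = 34/9
  ⇒ ω_s¹/ω_c¹ = 34/9
Stage 2: N_ring = 40 + 2·18 = 76
Stage 2: 40(ω_s−ω_c) = −76(ω_r−ω_c),  ω_r=0, ω_s=1
Stage 2: 40(1−ω_c) = −76(0−ω_c)  ⇒  116ω_c = 40  ⇒  ω_c = 10/29
  ⇒ ω_c²/ω_s² = 10/29
Coupling ω_s² = ω_s¹ ⇒ overall = 34/9 × 10/29 = 340/261

340/261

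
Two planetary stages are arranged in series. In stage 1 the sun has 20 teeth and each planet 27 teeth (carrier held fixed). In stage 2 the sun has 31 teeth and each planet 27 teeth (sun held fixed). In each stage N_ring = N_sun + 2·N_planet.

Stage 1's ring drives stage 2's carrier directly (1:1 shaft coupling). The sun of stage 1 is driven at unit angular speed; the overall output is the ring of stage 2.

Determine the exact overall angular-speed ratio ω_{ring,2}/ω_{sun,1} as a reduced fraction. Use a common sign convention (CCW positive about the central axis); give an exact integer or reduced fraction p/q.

Stage 1: N_ring = 20 + 2·27 = 74
Stage 1: 20(ω_s−ω_c) = −74(ω_r−ω_c),  ω_c=0, ω_s=1
Stage 1: ω_r = 0 − (20/74)(1−0) = -10/37
  ⇒ ω_r¹/ω_s¹ = -10/37
Stage 2: N_ring = 31 + 2·27 = 85
Stage 2: 31(ω_s−ω_c) = −85(ω_r−ω_c),  ω_s=0, ω_c=1
Stage 2: ω_r = 1 − (31/85)(0−1) = 116/85
  ⇒ ω_r²/ω_c² = 116/85
Coupling ω_c² = ω_r¹ ⇒ overall = -10/37 × 116/85 = -232/629

-232/629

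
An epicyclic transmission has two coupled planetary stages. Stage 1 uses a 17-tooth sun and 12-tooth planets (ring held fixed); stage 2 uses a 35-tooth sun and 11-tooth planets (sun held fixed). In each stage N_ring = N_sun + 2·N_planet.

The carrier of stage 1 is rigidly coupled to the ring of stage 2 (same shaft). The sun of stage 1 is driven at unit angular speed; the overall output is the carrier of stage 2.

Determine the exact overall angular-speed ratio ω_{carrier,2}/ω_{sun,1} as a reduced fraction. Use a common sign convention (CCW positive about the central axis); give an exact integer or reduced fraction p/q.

969/5336

Stage 1: N_ring = 17 + 2·12 = 41
Stage 1: 17(ω_s−ω_c) = −41(ω_r−ω_c),  ω_r=0, ω_s=1
Stage 1: 17(1−ω_c) = −41(0−ω_c)  ⇒  58ω_c = 17  ⇒  ω_c = 17/58
  ⇒ ω_c¹/ω_s¹ = 17/58
Stage 2: N_ring = 35 + 2·11 = 57
Stage 2: 35(ω_s−ω_c) = −57(ω_r−ω_c),  ω_s=0, ω_r=1
Stage 2: 35(0−ω_c) = −57(1−ω_c)  ⇒  92ω_c = 57  ⇒  ω_c = 57/92
  ⇒ ω_c²/ω_r² = 57/92
Coupling ω_r² = ω_c¹ ⇒ overall = 17/58 × 57/92 = 969/5336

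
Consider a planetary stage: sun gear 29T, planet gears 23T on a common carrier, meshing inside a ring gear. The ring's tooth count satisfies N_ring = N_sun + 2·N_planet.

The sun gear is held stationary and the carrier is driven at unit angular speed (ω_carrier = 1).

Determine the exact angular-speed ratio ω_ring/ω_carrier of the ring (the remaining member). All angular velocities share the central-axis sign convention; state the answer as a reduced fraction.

N_ring = 29 + 2·23 = 75
29(ω_s−ω_c) = −75(ω_r−ω_c),  ω_s=0, ω_c=1
ω_r = 1 − (29/75)(0−1) = 104/75
ω_r/ω_c = 104/75

104/75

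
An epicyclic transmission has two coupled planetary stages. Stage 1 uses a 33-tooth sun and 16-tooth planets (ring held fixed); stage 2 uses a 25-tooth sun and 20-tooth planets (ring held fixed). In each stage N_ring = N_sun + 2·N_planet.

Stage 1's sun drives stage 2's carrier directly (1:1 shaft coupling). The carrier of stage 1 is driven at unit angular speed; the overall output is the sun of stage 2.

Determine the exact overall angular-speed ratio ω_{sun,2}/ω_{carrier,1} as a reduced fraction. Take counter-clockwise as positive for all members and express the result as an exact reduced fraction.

Stage 1: N_ring = 33 + 2·16 = 65
Stage 1: 33(ω_s−ω_c) = −65(ω_r−ω_c),  ω_r=0, ω_c=1
Stage 1: ω_s = 1 − (65/33)(0−1) = 98/33
  ⇒ ω_s¹/ω_c¹ = 98/33
Stage 2: N_ring = 25 + 2·20 = 65
Stage 2: 25(ω_s−ω_c) = −65(ω_r−ω_c),  ω_r=0, ω_c=1
Stage 2: ω_s = 1 − (65/25)(0−1) = 18/5
  ⇒ ω_s²/ω_c² = 18/5
Coupling ω_c² = ω_s¹ ⇒ overall = 98/33 × 18/5 = 588/55

588/55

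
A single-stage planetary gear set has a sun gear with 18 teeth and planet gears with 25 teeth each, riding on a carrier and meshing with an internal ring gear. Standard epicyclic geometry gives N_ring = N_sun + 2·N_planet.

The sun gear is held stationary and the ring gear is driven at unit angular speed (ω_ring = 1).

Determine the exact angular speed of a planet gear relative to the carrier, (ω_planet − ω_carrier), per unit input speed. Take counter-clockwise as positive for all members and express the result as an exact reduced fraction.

N_ring = 18 + 2·25 = 68
18(ω_s−ω_c) = −68(ω_r−ω_c),  ω_s=0, ω_r=1
18(0−ω_c) = −68(1−ω_c)  ⇒  86ω_c = 68  ⇒  ω_c = 34/43
sun–planet: 18·(0−34/43) = −25·(ω_p−ω_c)  ⇒  ω_p−ω_c = −(18/25)·(-34/43) = 612/1075

612/1075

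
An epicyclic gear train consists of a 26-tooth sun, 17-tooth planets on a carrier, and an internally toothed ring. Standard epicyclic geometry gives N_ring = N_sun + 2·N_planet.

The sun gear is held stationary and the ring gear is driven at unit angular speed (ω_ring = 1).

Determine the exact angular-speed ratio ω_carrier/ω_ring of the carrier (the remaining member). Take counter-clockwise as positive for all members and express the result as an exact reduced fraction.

N_ring = 26 + 2·17 = 60
26(ω_s−ω_c) = −60(ω_r−ω_c),  ω_s=0, ω_r=1
26(0−ω_c) = −60(1−ω_c)  ⇒  86ω_c = 60  ⇒  ω_c = 30/43
ω_c/ω_r = 30/43

30/43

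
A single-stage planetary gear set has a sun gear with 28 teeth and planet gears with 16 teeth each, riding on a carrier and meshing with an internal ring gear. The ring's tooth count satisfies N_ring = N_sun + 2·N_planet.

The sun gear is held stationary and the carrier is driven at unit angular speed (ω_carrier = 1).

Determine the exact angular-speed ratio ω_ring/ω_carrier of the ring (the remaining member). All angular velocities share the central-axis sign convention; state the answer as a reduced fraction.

N_ring = 28 + 2·16 = 60
28(ω_s−ω_c) = −60(ω_r−ω_c),  ω_s=0, ω_c=1
ω_r = 1 − (28/60)(0−1) = 22/15
ω_r/ω_c = 22/15

22/15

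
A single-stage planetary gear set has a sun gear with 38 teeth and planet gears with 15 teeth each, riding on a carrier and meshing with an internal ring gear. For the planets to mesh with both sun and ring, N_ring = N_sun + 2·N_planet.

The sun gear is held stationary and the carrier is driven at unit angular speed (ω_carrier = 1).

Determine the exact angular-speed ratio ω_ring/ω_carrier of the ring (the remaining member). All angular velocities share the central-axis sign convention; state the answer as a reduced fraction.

N_ring = 38 + 2·15 = 68
38(ω_s−ω_c) = −68(ω_r−ω_c),  ω_s=0, ω_c=1
ω_r = 1 − (38/68)(0−1) = 53/34
ω_r/ω_c = 53/34

53/34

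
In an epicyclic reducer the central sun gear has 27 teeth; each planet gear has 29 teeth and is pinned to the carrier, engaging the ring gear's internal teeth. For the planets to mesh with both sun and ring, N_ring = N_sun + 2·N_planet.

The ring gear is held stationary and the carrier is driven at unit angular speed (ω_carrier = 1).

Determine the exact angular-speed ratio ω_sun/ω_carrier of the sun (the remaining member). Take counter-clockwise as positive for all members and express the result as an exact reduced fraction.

N_ring = 27 + 2·29 = 85
27(ω_s−ω_c) = −85(ω_r−ω_c),  ω_r=0, ω_c=1
ω_s = 1 − (85/27)(0−1) = 112/27
ω_s/ω_c = 112/27

112/27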